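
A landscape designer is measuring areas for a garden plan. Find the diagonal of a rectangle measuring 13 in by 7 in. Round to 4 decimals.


Shape: rectangle (diagonal via Pythagoras)
Sides: 13 in and 7 in
Formula: d = sqrt(l^2 + w^2)
l^2 = 169, w^2 = 49
l^2 + w^2 = 218
d = sqrt(218)
d = 14.7648
14.7648 in


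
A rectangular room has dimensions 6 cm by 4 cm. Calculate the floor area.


Shape: rectangle
Length l = 6 cm, Width w = 4 cm
Formula: A = l * w
A = 6 * 4
A = 24
24 cm^2


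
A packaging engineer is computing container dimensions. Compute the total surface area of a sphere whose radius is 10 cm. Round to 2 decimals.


Shape: sphere
Radius r = 10 cm
Formula: SA = 4 * pi * r^2
r^2 = 100
SA = 4 * pi * 100
SA = 400 * pi
SA = 1256.64
1256.64 cm^2


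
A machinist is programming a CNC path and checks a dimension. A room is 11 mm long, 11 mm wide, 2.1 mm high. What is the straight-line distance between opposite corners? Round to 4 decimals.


Shape: rectangular box (space diagonal)
l = 11 mm, w = 11 mm, h = 2.1 mm
Visualize: the diagonal of the base, then a right triangle with that diagonal and the height.
Formula: d = sqrt(l^2 + w^2 + h^2)
l^2 + w^2 + h^2 = 121 + 121 + 4.41 = 246.41
d = sqrt(246.41)
d = 15.6975
15.6975 mm


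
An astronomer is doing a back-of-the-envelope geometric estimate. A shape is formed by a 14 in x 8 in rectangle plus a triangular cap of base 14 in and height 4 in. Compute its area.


Composite shape: rectangle + triangle
Rectangle area = 14 * 8 = 112
Triangle area = 0.5 * 14 * 4 = 28
Total = 112 + 28
Total = 140
140 in^2


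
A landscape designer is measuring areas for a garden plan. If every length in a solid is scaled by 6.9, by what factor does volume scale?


Linear scale factor k = 6.9
Rule: under a linear scaling by k, volumes scale by k^3.
k^3 = 6.9 * 6.9 * 6.9
k^3 = 47.61 * 6.9
k^3 = 328.509
Volume scales by a factor of 328.509.
328.509 (dimensionless)


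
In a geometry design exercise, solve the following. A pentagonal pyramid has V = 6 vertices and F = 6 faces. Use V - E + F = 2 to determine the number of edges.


Polyhedron: pentagonal pyramid
Euler's formula for convex polyhedra: V - E + F = 2
Given: V = 6 vertices and F = 6 faces
Solve for E:
E = V + F - 2 = 6 + 6 - 2 = 10
10 edges


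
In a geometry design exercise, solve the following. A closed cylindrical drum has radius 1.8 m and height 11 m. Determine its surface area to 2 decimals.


Shape: closed cylinder
Radius r = 1.8 m, Height h = 11 m
Formula: SA = 2*pi*r^2 + 2*pi*r*h = 2*pi*r*(r + h)
r + h = 12.8
2 * r * (r + h) = 2 * 1.8 * 12.8 = 46.08
SA = 46.08 * pi
SA = 144.76
144.76 m^2


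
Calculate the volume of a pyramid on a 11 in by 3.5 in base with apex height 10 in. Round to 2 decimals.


Shape: rectangular pyramid
Base: 11 in x 3.5 in, Height h = 10 in
Formula: V = (1/3) * base_area * h
base_area = 11 * 3.5 = 38.5
base_area * h = 38.5 * 10 = 385
V = 385 / 3
V = 128.33
128.33 in^3


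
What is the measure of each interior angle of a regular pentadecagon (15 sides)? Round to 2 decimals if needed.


Shape: regular pentadecagon (15 sides)
Formula: interior angle = (n - 2) * 180 / n
(n - 2) = 13
(n - 2) * 180 = 2340
angle = 2340 / 15
angle = 156
156 degrees


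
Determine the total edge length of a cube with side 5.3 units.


Shape: cube
Side s = 5.3 units
A cube has 12 edges, all equal.
Formula: total edge length = 12 * s
Total = 12 * 5.3
Total = 63.6
63.6 units


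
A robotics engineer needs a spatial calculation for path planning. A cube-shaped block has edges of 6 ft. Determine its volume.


Shape: cube
Side s = 6 ft
Formula: V = s^3
V = 6 * 6 * 6
V = 36 * 6
V = 216
216 ft^3


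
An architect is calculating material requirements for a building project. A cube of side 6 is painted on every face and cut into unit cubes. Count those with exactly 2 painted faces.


Large cube: 6 x 6 x 6, cut into unit cubes.
n = 6, so n - 2 = 4
Cubes with 2 painted faces lie along the edges, excluding corners.
A cube has 12 edges; each contributes (n - 2) = 4 such cubes.
Count = 12 * 4 = 48
48 unit cubes


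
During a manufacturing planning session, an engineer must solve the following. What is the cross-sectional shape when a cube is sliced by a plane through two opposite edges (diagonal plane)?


Solid: cube
Cutting plane: through two opposite edges (diagonal plane)
Visualize the intersection of the plane with the solid's surface.
The boundary of the cut region is a rectangle.
rectangle


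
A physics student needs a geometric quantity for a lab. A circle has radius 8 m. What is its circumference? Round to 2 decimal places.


Shape: circle
Radius r = 8 m
Formula: C = 2 * pi * r
C = 2 * pi * 8
C = 16 * pi
C = 50.27
50.27 m


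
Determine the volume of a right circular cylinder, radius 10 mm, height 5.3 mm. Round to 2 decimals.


Shape: cylinder
Radius r = 10 mm, Height h = 5.3 mm
Formula: V = pi * r^2 * h
r^2 = 100
V = pi * 100 * 5.3
V = 530 * pi
V = 1665.04
1665.04 mm^3


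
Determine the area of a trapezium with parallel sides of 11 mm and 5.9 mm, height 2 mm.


Shape: trapezoid
Parallel sides a = 11 mm, b = 5.9 mm; Height h = 2 mm
Formula: A = (a + b) * h / 2
a + b = 11 + 5.9 = 16.9
A = 16.9 * 2 / 2
A = 33.8 / 2
A = 16.9
16.9 mm^2


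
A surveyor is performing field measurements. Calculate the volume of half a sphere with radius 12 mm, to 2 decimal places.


Shape: hemisphere (half of a sphere)
Radius r = 12 mm
Formula: V = (1/2) * (4/3) * pi * r^3 = (2/3) * pi * r^3
r^3 = 1728
(2/3) * 1728 = 1152
V = 1152 * pi
V = 3619.11
3619.11 mm^3


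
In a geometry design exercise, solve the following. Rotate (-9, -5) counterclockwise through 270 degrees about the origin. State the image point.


Transformation: rotation about the origin
Original point: (-9, -5)
Rule for 270 deg counterclockwise: (x, y) -> (y, -x)
Apply: (-9, -5) -> (-5, 9)
(-5, 9)


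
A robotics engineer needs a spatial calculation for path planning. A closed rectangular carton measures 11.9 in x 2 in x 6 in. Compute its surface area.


Shape: rectangular prism
l = 11.9 in, w = 2 in, h = 6 in
Formula: SA = 2(lw + lh + wh)
lw = 23.8, lh = 71.4, wh = 12
lw + lh + wh = 107.2
SA = 2 * 107.2
SA = 214.4
214.4 in^2


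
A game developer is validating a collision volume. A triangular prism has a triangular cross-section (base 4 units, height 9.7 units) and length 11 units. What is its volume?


Shape: triangular prism
Triangle base = 4 units, triangle height = 9.7 units, prism length L = 11 units
Formula: V = (1/2 * b * h_tri) * L
Cross-section area = 0.5 * 4 * 9.7 = 19.4
V = 19.4 * 11
V = 213.4
213.4 units^3


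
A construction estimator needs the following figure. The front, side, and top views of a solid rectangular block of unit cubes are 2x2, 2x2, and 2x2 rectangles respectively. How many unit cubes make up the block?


Orthographic views of a solid rectangular block:
Front view 2 x 2 -> length = 2, height = 2
Side view 2 x 2 -> width = 2, height = 2 (consistent)
Top view 2 x 2 -> confirms length = 2, width = 2
The block is 2 x 2 x 2.
Total unit cubes = 2 * 2 * 2 = 8
8 unit cubes


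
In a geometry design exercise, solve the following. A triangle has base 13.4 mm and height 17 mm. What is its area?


Shape: triangle
Base b = 13.4 mm, Height h = 17 mm
Formula: A = (1/2) * b * h
A = 0.5 * 13.4 * 17
A = 0.5 * 227.8
A = 113.9
113.9 mm^2


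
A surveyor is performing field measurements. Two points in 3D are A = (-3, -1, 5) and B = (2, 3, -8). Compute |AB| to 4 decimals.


3D distance between two points
P1 = (-3, -1, 5), P2 = (2, 3, -8)
Formula: d = sqrt((x2-x1)^2 + (y2-y1)^2 + (z2-z1)^2)
dx = 2 - -3 = 5
dy = 3 - -1 = 4
dz = -8 - 5 = -13
dx^2 + dy^2 + dz^2 = 25 + 16 + 169 = 210
d = sqrt(210)
d = 14.4914
14.4914 units


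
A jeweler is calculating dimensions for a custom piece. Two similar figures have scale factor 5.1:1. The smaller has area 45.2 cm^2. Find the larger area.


Linear scale factor k = 5.1
Original area = 45.2 cm^2
Rule: under a linear scaling by k, areas scale by k^2.
k^2 = 5.1^2 = 26.01
New area = 45.2 * 26.01
New area = 1175.652
1175.652 cm^2


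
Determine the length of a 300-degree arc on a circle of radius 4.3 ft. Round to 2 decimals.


Shape: circular arc
Radius r = 4.3 ft, Angle = 300 degrees
Formula: L = (angle/360) * 2 * pi * r
2 * pi * r = 8.6 * pi
L = (300/360) * 8.6 * pi
L = 7.166667 * pi
L = 22.51
22.51 ft


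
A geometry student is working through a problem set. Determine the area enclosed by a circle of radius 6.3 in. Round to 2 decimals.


Shape: circle
Radius r = 6.3 in
Formula: A = pi * r^2
r^2 = 6.3^2 = 39.69
A = pi * 39.69
A = 124.69
124.69 in^2


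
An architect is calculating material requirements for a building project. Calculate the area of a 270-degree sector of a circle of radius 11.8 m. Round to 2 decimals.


Shape: circular sector
Radius r = 11.8 m, Angle = 270 degrees
Formula: A = (angle/360) * pi * r^2
r^2 = 139.24
Fraction of circle = 270/360
A = (270/360) * pi * 139.24
A = 104.43 * pi
A = 328.08
328.08 m^2


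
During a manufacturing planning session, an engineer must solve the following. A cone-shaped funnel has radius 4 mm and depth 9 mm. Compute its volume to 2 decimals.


Shape: cone
Radius r = 4 mm, Height h = 9 mm
Formula: V = (1/3) * pi * r^2 * h
r^2 = 16
pi * r^2 * h = pi * 16 * 9 = 144 * pi
V = 144 * pi / 3
V = 150.8
150.8 mm^3


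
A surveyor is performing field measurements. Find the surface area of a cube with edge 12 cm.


Shape: cube
Side s = 12 cm
A cube has 6 square faces.
Formula: SA = 6 * s^2
s^2 = 144
SA = 6 * 144
SA = 864
864 cm^2


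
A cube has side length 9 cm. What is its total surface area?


Shape: cube
Side s = 9 cm
A cube has 6 square faces.
Formula: SA = 6 * s^2
s^2 = 81
SA = 6 * 81
SA = 486
486 cm^2


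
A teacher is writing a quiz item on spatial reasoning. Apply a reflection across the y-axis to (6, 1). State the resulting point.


Transformation: reflection
Original point: (6, 1)
Rule for reflection over the y-axis: (x, y) -> (-x, y)
Apply: (6, 1) -> (-6, 1)
(-6, 1)


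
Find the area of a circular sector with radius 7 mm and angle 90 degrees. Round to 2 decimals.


Shape: circular sector
Radius r = 7 mm, Angle = 90 degrees
Formula: A = (angle/360) * pi * r^2
r^2 = 49
Fraction of circle = 90/360
A = (90/360) * pi * 49
A = 12.25 * pi
A = 38.48
38.48 mm^2


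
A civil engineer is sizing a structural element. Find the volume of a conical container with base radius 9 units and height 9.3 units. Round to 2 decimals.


Shape: cone
Radius r = 9 units, Height h = 9.3 units
Formula: V = (1/3) * pi * r^2 * h
r^2 = 81
pi * r^2 * h = pi * 81 * 9.3 = 753.3 * pi
V = 753.3 * pi / 3
V = 788.85
788.85 units^3


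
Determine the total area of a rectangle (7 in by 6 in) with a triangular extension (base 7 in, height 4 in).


Composite shape: rectangle + triangle
Rectangle area = 7 * 6 = 42
Triangle area = 0.5 * 7 * 4 = 14
Total = 42 + 14
Total = 56
56 in^2


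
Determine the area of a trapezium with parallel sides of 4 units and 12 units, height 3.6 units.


Shape: trapezoid
Parallel sides a = 4 units, b = 12 units; Height h = 3.6 units
Formula: A = (a + b) * h / 2
a + b = 4 + 12 = 16
A = 16 * 3.6 / 2
A = 57.6 / 2
A = 28.8
28.8 units^2


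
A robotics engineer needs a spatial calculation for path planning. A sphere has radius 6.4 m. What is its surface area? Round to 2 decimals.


Shape: sphere
Radius r = 6.4 m
Formula: SA = 4 * pi * r^2
r^2 = 40.96
SA = 4 * pi * 40.96
SA = 163.84 * pi
SA = 514.72
514.72 m^2


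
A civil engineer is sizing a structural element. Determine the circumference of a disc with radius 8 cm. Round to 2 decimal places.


Shape: circle
Radius r = 8 cm
Formula: C = 2 * pi * r
C = 2 * pi * 8
C = 16 * pi
C = 50.27
50.27 cm


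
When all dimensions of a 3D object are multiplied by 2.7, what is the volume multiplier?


Linear scale factor k = 2.7
Rule: under a linear scaling by k, volumes scale by k^3.
k^3 = 2.7 * 2.7 * 2.7
k^3 = 7.29 * 2.7
k^3 = 19.683
Volume scales by a factor of 19.683.
19.683 (dimensionless)


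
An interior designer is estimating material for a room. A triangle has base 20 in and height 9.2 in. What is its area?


Shape: triangle
Base b = 20 in, Height h = 9.2 in
Formula: A = (1/2) * b * h
A = 0.5 * 20 * 9.2
A = 0.5 * 184
A = 92
92 in^2


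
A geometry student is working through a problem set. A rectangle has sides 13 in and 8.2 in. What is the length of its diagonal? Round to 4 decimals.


Shape: rectangle (diagonal via Pythagoras)
Sides: 13 in and 8.2 in
Formula: d = sqrt(l^2 + w^2)
l^2 = 169, w^2 = 67.24
l^2 + w^2 = 236.24
d = sqrt(236.24)
d = 15.3701
15.3701 in


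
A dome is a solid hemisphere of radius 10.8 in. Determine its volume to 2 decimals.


Shape: hemisphere (half of a sphere)
Radius r = 10.8 in
Formula: V = (1/2) * (4/3) * pi * r^3 = (2/3) * pi * r^3
r^3 = 1259.712
(2/3) * 1259.712 = 839.808
V = 839.808 * pi
V = 2638.33
2638.33 in^3


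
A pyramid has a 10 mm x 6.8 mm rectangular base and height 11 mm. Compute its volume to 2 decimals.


Shape: rectangular pyramid
Base: 10 mm x 6.8 mm, Height h = 11 mm
Formula: V = (1/3) * base_area * h
base_area = 10 * 6.8 = 68
base_area * h = 68 * 11 = 748
V = 748 / 3
V = 249.33
249.33 mm^3


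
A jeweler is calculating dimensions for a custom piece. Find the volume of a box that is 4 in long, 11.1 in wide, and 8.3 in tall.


Shape: rectangular prism
l = 4 in, w = 11.1 in, h = 8.3 in
Formula: V = l * w * h
V = 4 * 11.1 * 8.3
V = 44.4 * 8.3
V = 368.52
368.52 in^3


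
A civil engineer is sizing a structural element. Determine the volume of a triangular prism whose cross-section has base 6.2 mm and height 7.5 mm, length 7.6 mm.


Shape: triangular prism
Triangle base = 6.2 mm, triangle height = 7.5 mm, prism length L = 7.6 mm
Formula: V = (1/2 * b * h_tri) * L
Cross-section area = 0.5 * 6.2 * 7.5 = 23.25
V = 23.25 * 7.6
V = 176.7
176.7 mm^3


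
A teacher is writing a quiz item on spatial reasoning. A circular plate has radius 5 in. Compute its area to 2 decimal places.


Shape: circle
Radius r = 5 in
Formula: A = pi * r^2
r^2 = 5^2 = 25
A = pi * 25
A = 78.54
78.54 in^2


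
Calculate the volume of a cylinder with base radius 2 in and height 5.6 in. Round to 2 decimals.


Shape: cylinder
Radius r = 2 in, Height h = 5.6 in
Formula: V = pi * r^2 * h
r^2 = 4
V = pi * 4 * 5.6
V = 22.4 * pi
V = 70.37
70.37 in^3


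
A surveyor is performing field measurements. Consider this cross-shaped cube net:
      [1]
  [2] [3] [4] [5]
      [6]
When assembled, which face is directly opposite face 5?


Net: cross layout. Take square 3 as the base (bottom).
Fold the four squares in the horizontal row up around 3: 2 -> left, 4 -> right, 5 wraps to the top.
Fold 1 and 6 up from 3: 1 -> back, 6 -> front.
Opposite pairs are therefore: (1, 6), (2, 4), (3, 5).
Face 5 is opposite face 3.
face 3


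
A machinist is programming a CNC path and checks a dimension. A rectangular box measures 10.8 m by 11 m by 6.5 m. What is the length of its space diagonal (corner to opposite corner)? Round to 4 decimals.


Shape: rectangular box (space diagonal)
l = 10.8 m, w = 11 m, h = 6.5 m
Visualize: the diagonal of the base, then a right triangle with that diagonal and the height.
Formula: d = sqrt(l^2 + w^2 + h^2)
l^2 + w^2 + h^2 = 116.64 + 121 + 42.25 = 279.89
d = sqrt(279.89)
d = 16.7299
16.7299 m


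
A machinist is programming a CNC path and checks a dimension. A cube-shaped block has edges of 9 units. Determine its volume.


Shape: cube
Side s = 9 units
Formula: V = s^3
V = 9 * 9 * 9
V = 81 * 9
V = 729
729 units^3


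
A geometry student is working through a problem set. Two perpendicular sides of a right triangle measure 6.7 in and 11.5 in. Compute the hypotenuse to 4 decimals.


Shape: right triangle
Legs a = 6.7 in, b = 11.5 in
Formula: c = sqrt(a^2 + b^2)
a^2 = 44.89, b^2 = 132.25
a^2 + b^2 = 177.14
c = sqrt(177.14)
c = 13.3094
13.3094 in


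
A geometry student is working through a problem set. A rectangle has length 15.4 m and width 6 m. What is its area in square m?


Shape: rectangle
Length l = 15.4 m, Width w = 6 m
Formula: A = l * w
A = 15.4 * 6
A = 92.4
92.4 m^2


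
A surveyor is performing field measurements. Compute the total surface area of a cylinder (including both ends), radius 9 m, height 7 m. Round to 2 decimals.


Shape: closed cylinder
Radius r = 9 m, Height h = 7 m
Formula: SA = 2*pi*r^2 + 2*pi*r*h = 2*pi*r*(r + h)
r + h = 16
2 * r * (r + h) = 2 * 9 * 16 = 288
SA = 288 * pi
SA = 904.78
904.78 m^2


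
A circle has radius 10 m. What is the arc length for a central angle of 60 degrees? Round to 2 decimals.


Shape: circular arc
Radius r = 10 m, Angle = 60 degrees
Formula: L = (angle/360) * 2 * pi * r
2 * pi * r = 20 * pi
L = (60/360) * 20 * pi
L = 3.333333 * pi
L = 10.47
10.47 m


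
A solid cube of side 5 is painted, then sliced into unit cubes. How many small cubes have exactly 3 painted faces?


Large cube: 5 x 5 x 5, cut into unit cubes.
Cubes with 3 painted faces are at the corners. A cube always has 8 corners.
Count = 8
8 unit cubes


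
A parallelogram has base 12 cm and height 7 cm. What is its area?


Shape: parallelogram
Base b = 12 cm, Height h = 7 cm
Formula: A = b * h
A = 12 * 7
A = 84
84 cm^2


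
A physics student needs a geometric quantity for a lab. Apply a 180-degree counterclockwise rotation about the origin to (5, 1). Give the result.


Transformation: rotation about the origin
Original point: (5, 1)
Rule for 180 deg: (x, y) -> (-x, -y)
Apply: (5, 1) -> (-5, -1)
(-5, -1)


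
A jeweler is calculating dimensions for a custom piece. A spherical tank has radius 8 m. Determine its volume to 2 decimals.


Shape: sphere
Radius r = 8 m
Formula: V = (4/3) * pi * r^3
r^3 = 512
(4/3) * 512 = 682.666667
V = 682.666667 * pi
V = 2144.66
2144.66 m^3


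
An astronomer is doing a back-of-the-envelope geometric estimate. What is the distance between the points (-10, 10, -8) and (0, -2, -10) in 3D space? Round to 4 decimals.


3D distance between two points
P1 = (-10, 10, -8), P2 = (0, -2, -10)
Formula: d = sqrt((x2-x1)^2 + (y2-y1)^2 + (z2-z1)^2)
dx = 0 - -10 = 10
dy = -2 - 10 = -12
dz = -10 - -8 = -2
dx^2 + dy^2 + dz^2 = 100 + 144 + 4 = 248
d = sqrt(248)
d = 15.748
15.748 units


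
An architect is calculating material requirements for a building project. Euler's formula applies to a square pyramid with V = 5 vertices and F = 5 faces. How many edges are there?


Polyhedron: square pyramid
Euler's formula for convex polyhedra: V - E + F = 2
Given: V = 5 vertices and F = 5 faces
Solve for E:
E = V + F - 2 = 5 + 5 - 2 = 8
8 edges


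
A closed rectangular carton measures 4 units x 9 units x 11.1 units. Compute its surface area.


Shape: rectangular prism
l = 4 units, w = 9 units, h = 11.1 units
Formula: SA = 2(lw + lh + wh)
lw = 36, lh = 44.4, wh = 99.9
lw + lh + wh = 180.3
SA = 2 * 180.3
SA = 360.6
360.6 units^2


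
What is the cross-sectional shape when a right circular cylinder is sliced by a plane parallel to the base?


Solid: right circular cylinder
Cutting plane: parallel to the base
Visualize the intersection of the plane with the solid's surface.
The boundary of the cut region is a circle.
circle


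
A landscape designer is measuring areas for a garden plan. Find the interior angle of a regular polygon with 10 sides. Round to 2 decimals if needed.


Shape: regular decagon (10 sides)
Formula: interior angle = (n - 2) * 180 / n
(n - 2) = 8
(n - 2) * 180 = 1440
angle = 1440 / 10
angle = 144
144 degrees


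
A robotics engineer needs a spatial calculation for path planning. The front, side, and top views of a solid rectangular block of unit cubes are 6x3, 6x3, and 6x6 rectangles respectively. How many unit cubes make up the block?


Orthographic views of a solid rectangular block:
Front view 6 x 3 -> length = 6, height = 3
Side view 6 x 3 -> width = 6, height = 3 (consistent)
Top view 6 x 6 -> confirms length = 6, width = 6
The block is 6 x 6 x 3.
Total unit cubes = 6 * 6 * 3 = 108
108 unit cubes


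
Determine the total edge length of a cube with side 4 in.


Shape: cube
Side s = 4 in
A cube has 12 edges, all equal.
Formula: total edge length = 12 * s
Total = 12 * 4
Total = 48
48 in


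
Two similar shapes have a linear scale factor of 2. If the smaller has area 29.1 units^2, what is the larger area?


Linear scale factor k = 2
Original area = 29.1 units^2
Rule: under a linear scaling by k, areas scale by k^2.
k^2 = 2^2 = 4
New area = 29.1 * 4
New area = 116.4
116.4 units^2


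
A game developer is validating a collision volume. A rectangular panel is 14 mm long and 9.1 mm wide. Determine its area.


Shape: rectangle
Length l = 14 mm, Width w = 9.1 mm
Formula: A = l * w
A = 14 * 9.1
A = 127.4
127.4 mm^2


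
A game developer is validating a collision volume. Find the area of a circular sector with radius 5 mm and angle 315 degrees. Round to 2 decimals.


Shape: circular sector
Radius r = 5 mm, Angle = 315 degrees
Formula: A = (angle/360) * pi * r^2
r^2 = 25
Fraction of circle = 315/360
A = (315/360) * pi * 25
A = 21.875 * pi
A = 68.72
68.72 mm^2


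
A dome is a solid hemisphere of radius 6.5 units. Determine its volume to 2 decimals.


Shape: hemisphere (half of a sphere)
Radius r = 6.5 units
Formula: V = (1/2) * (4/3) * pi * r^3 = (2/3) * pi * r^3
r^3 = 274.625
(2/3) * 274.625 = 183.083333
V = 183.083333 * pi
V = 575.17
575.17 units^3


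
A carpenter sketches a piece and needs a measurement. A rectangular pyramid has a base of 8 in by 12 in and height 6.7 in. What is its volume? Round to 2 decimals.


Shape: rectangular pyramid
Base: 8 in x 12 in, Height h = 6.7 in
Formula: V = (1/3) * base_area * h
base_area = 8 * 12 = 96
base_area * h = 96 * 6.7 = 643.2
V = 643.2 / 3
V = 214.4
214.4 in^3


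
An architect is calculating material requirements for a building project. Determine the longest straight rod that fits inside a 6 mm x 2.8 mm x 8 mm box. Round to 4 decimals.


Shape: rectangular box (space diagonal)
l = 6 mm, w = 2.8 mm, h = 8 mm
Visualize: the diagonal of the base, then a right triangle with that diagonal and the height.
Formula: d = sqrt(l^2 + w^2 + h^2)
l^2 + w^2 + h^2 = 36 + 7.84 + 64 = 107.84
d = sqrt(107.84)
d = 10.3846
10.3846 mm


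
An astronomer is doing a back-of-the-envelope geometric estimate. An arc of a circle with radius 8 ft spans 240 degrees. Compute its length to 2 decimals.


Shape: circular arc
Radius r = 8 ft, Angle = 240 degrees
Formula: L = (angle/360) * 2 * pi * r
2 * pi * r = 16 * pi
L = (240/360) * 16 * pi
L = 10.666667 * pi
L = 33.51
33.51 ft


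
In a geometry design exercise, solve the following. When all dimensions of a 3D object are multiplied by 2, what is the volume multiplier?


Linear scale factor k = 2
Rule: under a linear scaling by k, volumes scale by k^3.
k^3 = 2 * 2 * 2
k^3 = 4 * 2
k^3 = 8
Volume scales by a factor of 8.
8 (dimensionless)


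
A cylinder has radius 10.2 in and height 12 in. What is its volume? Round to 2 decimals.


Shape: cylinder
Radius r = 10.2 in, Height h = 12 in
Formula: V = pi * r^2 * h
r^2 = 104.04
V = pi * 104.04 * 12
V = 1248.48 * pi
V = 3922.22
3922.22 in^3


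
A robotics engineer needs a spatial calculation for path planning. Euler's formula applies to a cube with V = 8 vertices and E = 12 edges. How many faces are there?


Polyhedron: cube
Euler's formula for convex polyhedra: V - E + F = 2
Given: V = 8 vertices and E = 12 edges
Solve for F:
F = 2 + E - V = 2 + 12 - 8 = 6
6 faces


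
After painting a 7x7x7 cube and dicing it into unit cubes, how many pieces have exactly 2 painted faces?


Large cube: 7 x 7 x 7, cut into unit cubes.
n = 7, so n - 2 = 5
Cubes with 2 painted faces lie along the edges, excluding corners.
A cube has 12 edges; each contributes (n - 2) = 5 such cubes.
Count = 12 * 5 = 60
60 unit cubes


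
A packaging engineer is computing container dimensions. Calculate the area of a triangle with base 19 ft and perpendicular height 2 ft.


Shape: triangle
Base b = 19 ft, Height h = 2 ft
Formula: A = (1/2) * b * h
A = 0.5 * 19 * 2
A = 0.5 * 38
A = 19
19 ft^2


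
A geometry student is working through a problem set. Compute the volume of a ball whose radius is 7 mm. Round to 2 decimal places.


Shape: sphere
Radius r = 7 mm
Formula: V = (4/3) * pi * r^3
r^3 = 343
(4/3) * 343 = 457.333333
V = 457.333333 * pi
V = 1436.76
1436.76 mm^3


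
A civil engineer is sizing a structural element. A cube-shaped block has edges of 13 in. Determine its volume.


Shape: cube
Side s = 13 in
Formula: V = s^3
V = 13 * 13 * 13
V = 169 * 13
V = 2197
2197 in^3


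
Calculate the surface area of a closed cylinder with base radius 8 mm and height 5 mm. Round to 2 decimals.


Shape: closed cylinder
Radius r = 8 mm, Height h = 5 mm
Formula: SA = 2*pi*r^2 + 2*pi*r*h = 2*pi*r*(r + h)
r + h = 13
2 * r * (r + h) = 2 * 8 * 13 = 208
SA = 208 * pi
SA = 653.45
653.45 mm^2


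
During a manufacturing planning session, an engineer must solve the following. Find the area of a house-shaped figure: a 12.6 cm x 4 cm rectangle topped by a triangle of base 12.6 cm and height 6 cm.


Composite shape: rectangle + triangle
Rectangle area = 12.6 * 4 = 50.4
Triangle area = 0.5 * 12.6 * 6 = 37.8
Total = 50.4 + 37.8
Total = 88.2
88.2 cm^2


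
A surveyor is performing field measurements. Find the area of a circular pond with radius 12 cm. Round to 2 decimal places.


Shape: circle
Radius r = 12 cm
Formula: A = pi * r^2
r^2 = 12^2 = 144
A = pi * 144
A = 452.39
452.39 cm^2


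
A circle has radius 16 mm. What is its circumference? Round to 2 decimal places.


Shape: circle
Radius r = 16 mm
Formula: C = 2 * pi * r
C = 2 * pi * 16
C = 32 * pi
C = 100.53
100.53 mm


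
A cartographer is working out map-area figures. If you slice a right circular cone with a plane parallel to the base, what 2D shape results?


Solid: right circular cone
Cutting plane: parallel to the base
Visualize the intersection of the plane with the solid's surface.
The boundary of the cut region is a circle.
circle


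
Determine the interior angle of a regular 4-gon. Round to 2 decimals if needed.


Shape: regular square (4 sides)
Formula: interior angle = (n - 2) * 180 / n
(n - 2) = 2
(n - 2) * 180 = 360
angle = 360 / 4
angle = 90
90 degrees


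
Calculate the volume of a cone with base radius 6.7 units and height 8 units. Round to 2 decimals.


Shape: cone
Radius r = 6.7 units, Height h = 8 units
Formula: V = (1/3) * pi * r^2 * h
r^2 = 44.89
pi * r^2 * h = pi * 44.89 * 8 = 359.12 * pi
V = 359.12 * pi / 3
V = 376.07
376.07 units^3


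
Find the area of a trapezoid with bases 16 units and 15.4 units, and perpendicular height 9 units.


Shape: trapezoid
Parallel sides a = 16 units, b = 15.4 units; Height h = 9 units
Formula: A = (a + b) * h / 2
a + b = 16 + 15.4 = 31.4
A = 31.4 * 9 / 2
A = 282.6 / 2
A = 141.3
141.3 units^2


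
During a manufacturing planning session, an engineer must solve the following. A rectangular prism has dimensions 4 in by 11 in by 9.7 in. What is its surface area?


Shape: rectangular prism
l = 4 in, w = 11 in, h = 9.7 in
Formula: SA = 2(lw + lh + wh)
lw = 44, lh = 38.8, wh = 106.7
lw + lh + wh = 189.5
SA = 2 * 189.5
SA = 379
379 in^2


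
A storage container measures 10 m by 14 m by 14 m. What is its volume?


Shape: rectangular prism
l = 10 m, w = 14 m, h = 14 m
Formula: V = l * w * h
V = 10 * 14 * 14
V = 140 * 14
V = 1960
1960 m^3


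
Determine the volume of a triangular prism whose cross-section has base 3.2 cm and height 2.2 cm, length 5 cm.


Shape: triangular prism
Triangle base = 3.2 cm, triangle height = 2.2 cm, prism length L = 5 cm
Formula: V = (1/2 * b * h_tri) * L
Cross-section area = 0.5 * 3.2 * 2.2 = 3.52
V = 3.52 * 5
V = 17.6
17.6 cm^3


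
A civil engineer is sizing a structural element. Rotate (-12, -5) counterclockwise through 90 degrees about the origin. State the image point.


Transformation: rotation about the origin
Original point: (-12, -5)
Rule for 90 deg counterclockwise: (x, y) -> (-y, x)
Apply: (-12, -5) -> (5, -12)
(5, -12)


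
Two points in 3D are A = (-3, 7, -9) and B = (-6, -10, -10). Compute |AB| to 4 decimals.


3D distance between two points
P1 = (-3, 7, -9), P2 = (-6, -10, -10)
Formula: d = sqrt((x2-x1)^2 + (y2-y1)^2 + (z2-z1)^2)
dx = -6 - -3 = -3
dy = -10 - 7 = -17
dz = -10 - -9 = -1
dx^2 + dy^2 + dz^2 = 9 + 289 + 1 = 299
d = sqrt(299)
d = 17.2916
17.2916 units


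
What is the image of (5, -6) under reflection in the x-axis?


Transformation: reflection
Original point: (5, -6)
Rule for reflection over the x-axis: (x, y) -> (x, -y)
Apply: (5, -6) -> (5, 6)
(5, 6)


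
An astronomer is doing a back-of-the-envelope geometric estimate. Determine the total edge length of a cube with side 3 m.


Shape: cube
Side s = 3 m
A cube has 12 edges, all equal.
Formula: total edge length = 12 * s
Total = 12 * 3
Total = 36
36 m


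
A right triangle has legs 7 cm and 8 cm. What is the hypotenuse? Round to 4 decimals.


Shape: right triangle
Legs a = 7 cm, b = 8 cm
Formula: c = sqrt(a^2 + b^2)
a^2 = 49, b^2 = 64
a^2 + b^2 = 113
c = sqrt(113)
c = 10.6301
10.6301 cm


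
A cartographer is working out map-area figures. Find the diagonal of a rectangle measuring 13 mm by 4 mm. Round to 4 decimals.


Shape: rectangle (diagonal via Pythagoras)
Sides: 13 mm and 4 mm
Formula: d = sqrt(l^2 + w^2)
l^2 = 169, w^2 = 16
l^2 + w^2 = 185
d = sqrt(185)
d = 13.6015
13.6015 mm


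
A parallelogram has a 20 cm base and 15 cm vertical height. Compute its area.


Shape: parallelogram
Base b = 20 cm, Height h = 15 cm
Formula: A = b * h
A = 20 * 15
A = 300
300 cm^2


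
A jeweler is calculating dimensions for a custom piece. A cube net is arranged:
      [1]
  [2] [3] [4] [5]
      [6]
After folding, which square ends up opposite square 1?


Net: cross layout. Take square 3 as the base (bottom).
Fold the four squares in the horizontal row up around 3: 2 -> left, 4 -> right, 5 wraps to the top.
Fold 1 and 6 up from 3: 1 -> back, 6 -> front.
Opposite pairs are therefore: (1, 6), (2, 4), (3, 5).
Face 1 is opposite face 6.
face 6


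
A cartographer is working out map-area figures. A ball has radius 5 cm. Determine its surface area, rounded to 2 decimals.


Shape: sphere
Radius r = 5 cm
Formula: SA = 4 * pi * r^2
r^2 = 25
SA = 4 * pi * 25
SA = 100 * pi
SA = 314.16
314.16 cm^2


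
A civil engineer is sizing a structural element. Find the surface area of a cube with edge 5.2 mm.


Shape: cube
Side s = 5.2 mm
A cube has 6 square faces.
Formula: SA = 6 * s^2
s^2 = 27.04
SA = 6 * 27.04
SA = 162.24
162.24 mm^2


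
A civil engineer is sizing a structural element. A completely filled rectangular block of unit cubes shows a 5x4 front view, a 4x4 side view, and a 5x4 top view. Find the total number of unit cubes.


Orthographic views of a solid rectangular block:
Front view 5 x 4 -> length = 5, height = 4
Side view 4 x 4 -> width = 4, height = 4 (consistent)
Top view 5 x 4 -> confirms length = 5, width = 4
The block is 5 x 4 x 4.
Total unit cubes = 5 * 4 * 4 = 80
80 unit cubes


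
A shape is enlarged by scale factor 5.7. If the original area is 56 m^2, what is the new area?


Linear scale factor k = 5.7
Original area = 56 m^2
Rule: under a linear scaling by k, areas scale by k^2.
k^2 = 5.7^2 = 32.49
New area = 56 * 32.49
New area = 1819.44
1819.44 m^2


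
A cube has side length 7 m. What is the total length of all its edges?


Shape: cube
Side s = 7 m
A cube has 12 edges, all equal.
Formula: total edge length = 12 * s
Total = 12 * 7
Total = 84
84 m


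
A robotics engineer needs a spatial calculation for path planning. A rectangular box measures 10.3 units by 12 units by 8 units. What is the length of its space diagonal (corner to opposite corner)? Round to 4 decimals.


Shape: rectangular box (space diagonal)
l = 10.3 units, w = 12 units, h = 8 units
Visualize: the diagonal of the base, then a right triangle with that diagonal and the height.
Formula: d = sqrt(l^2 + w^2 + h^2)
l^2 + w^2 + h^2 = 106.09 + 144 + 64 = 314.09
d = sqrt(314.09)
d = 17.7226
17.7226 units


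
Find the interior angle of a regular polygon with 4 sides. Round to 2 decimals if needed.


Shape: regular square (4 sides)
Formula: interior angle = (n - 2) * 180 / n
(n - 2) = 2
(n - 2) * 180 = 360
angle = 360 / 4
angle = 90
90 degrees


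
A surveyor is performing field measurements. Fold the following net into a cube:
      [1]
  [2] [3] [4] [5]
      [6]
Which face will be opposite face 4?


Net: cross layout. Take square 3 as the base (bottom).
Fold the four squares in the horizontal row up around 3: 2 -> left, 4 -> right, 5 wraps to the top.
Fold 1 and 6 up from 3: 1 -> back, 6 -> front.
Opposite pairs are therefore: (1, 6), (2, 4), (3, 5).
Face 4 is opposite face 2.
face 2


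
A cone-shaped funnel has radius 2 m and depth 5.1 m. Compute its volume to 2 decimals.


Shape: cone
Radius r = 2 m, Height h = 5.1 m
Formula: V = (1/3) * pi * r^2 * h
r^2 = 4
pi * r^2 * h = pi * 4 * 5.1 = 20.4 * pi
V = 20.4 * pi / 3
V = 21.36
21.36 m^3


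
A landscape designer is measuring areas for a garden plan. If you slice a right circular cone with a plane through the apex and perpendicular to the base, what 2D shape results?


Solid: right circular cone
Cutting plane: through the apex and perpendicular to the base
Visualize the intersection of the plane with the solid's surface.
The boundary of the cut region is a isosceles triangle.
isosceles triangle


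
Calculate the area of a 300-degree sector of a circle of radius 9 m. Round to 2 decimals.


Shape: circular sector
Radius r = 9 m, Angle = 300 degrees
Formula: A = (angle/360) * pi * r^2
r^2 = 81
Fraction of circle = 300/360
A = (300/360) * pi * 81
A = 67.5 * pi
A = 212.06
212.06 m^2


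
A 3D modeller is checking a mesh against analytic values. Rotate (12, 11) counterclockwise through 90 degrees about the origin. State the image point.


Transformation: rotation about the origin
Original point: (12, 11)
Rule for 90 deg counterclockwise: (x, y) -> (-y, x)
Apply: (12, 11) -> (-11, 12)
(-11, 12)


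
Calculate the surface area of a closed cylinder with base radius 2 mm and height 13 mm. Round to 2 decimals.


Shape: closed cylinder
Radius r = 2 mm, Height h = 13 mm
Formula: SA = 2*pi*r^2 + 2*pi*r*h = 2*pi*r*(r + h)
r + h = 15
2 * r * (r + h) = 2 * 2 * 15 = 60
SA = 60 * pi
SA = 188.5
188.5 mm^2


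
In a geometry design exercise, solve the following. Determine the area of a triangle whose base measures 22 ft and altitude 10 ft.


Shape: triangle
Base b = 22 ft, Height h = 10 ft
Formula: A = (1/2) * b * h
A = 0.5 * 22 * 10
A = 0.5 * 220
A = 110
110 ft^2


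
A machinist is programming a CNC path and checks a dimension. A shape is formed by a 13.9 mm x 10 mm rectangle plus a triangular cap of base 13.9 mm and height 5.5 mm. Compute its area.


Composite shape: rectangle + triangle
Rectangle area = 13.9 * 10 = 139
Triangle area = 0.5 * 13.9 * 5.5 = 38.225
Total = 139 + 38.225
Total = 177.225
177.225 mm^2


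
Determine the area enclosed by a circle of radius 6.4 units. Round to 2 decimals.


Shape: circle
Radius r = 6.4 units
Formula: A = pi * r^2
r^2 = 6.4^2 = 40.96
A = pi * 40.96
A = 128.68
128.68 units^2


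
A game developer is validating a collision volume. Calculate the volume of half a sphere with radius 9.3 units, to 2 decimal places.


Shape: hemisphere (half of a sphere)
Radius r = 9.3 units
Formula: V = (1/2) * (4/3) * pi * r^3 = (2/3) * pi * r^3
r^3 = 804.357
(2/3) * 804.357 = 536.238
V = 536.238 * pi
V = 1684.64
1684.64 units^3


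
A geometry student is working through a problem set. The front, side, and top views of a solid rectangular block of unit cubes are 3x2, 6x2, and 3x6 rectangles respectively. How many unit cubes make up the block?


Orthographic views of a solid rectangular block:
Front view 3 x 2 -> length = 3, height = 2
Side view 6 x 2 -> width = 6, height = 2 (consistent)
Top view 3 x 6 -> confirms length = 3, width = 6
The block is 3 x 6 x 2.
Total unit cubes = 3 * 6 * 2 = 36
36 unit cubes


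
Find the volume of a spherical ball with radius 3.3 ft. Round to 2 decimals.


Shape: sphere
Radius r = 3.3 ft
Formula: V = (4/3) * pi * r^3
r^3 = 35.937
(4/3) * 35.937 = 47.916
V = 47.916 * pi
V = 150.53
150.53 ft^3


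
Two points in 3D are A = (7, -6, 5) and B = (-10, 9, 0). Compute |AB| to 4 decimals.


3D distance between two points
P1 = (7, -6, 5), P2 = (-10, 9, 0)
Formula: d = sqrt((x2-x1)^2 + (y2-y1)^2 + (z2-z1)^2)
dx = -10 - 7 = -17
dy = 9 - -6 = 15
dz = 0 - 5 = -5
dx^2 + dy^2 + dz^2 = 289 + 225 + 25 = 539
d = sqrt(539)
d = 23.2164
23.2164 units


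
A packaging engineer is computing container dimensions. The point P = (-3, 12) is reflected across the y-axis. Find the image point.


Transformation: reflection
Original point: (-3, 12)
Rule for reflection over the y-axis: (x, y) -> (-x, y)
Apply: (-3, 12) -> (3, 12)
(3, 12)


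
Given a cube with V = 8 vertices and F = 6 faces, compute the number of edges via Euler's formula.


Polyhedron: cube
Euler's formula for convex polyhedra: V - E + F = 2
Given: V = 8 vertices and F = 6 faces
Solve for E:
E = V + F - 2 = 8 + 6 - 2 = 12
12 edges


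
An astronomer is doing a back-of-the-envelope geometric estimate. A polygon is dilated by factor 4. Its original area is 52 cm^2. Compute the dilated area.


Linear scale factor k = 4
Original area = 52 cm^2
Rule: under a linear scaling by k, areas scale by k^2.
k^2 = 4^2 = 16
New area = 52 * 16
New area = 832
832 cm^2


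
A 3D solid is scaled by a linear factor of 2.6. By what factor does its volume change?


Linear scale factor k = 2.6
Rule: under a linear scaling by k, volumes scale by k^3.
k^3 = 2.6 * 2.6 * 2.6
k^3 = 6.76 * 2.6
k^3 = 17.576
Volume scales by a factor of 17.576.
17.576 (dimensionless)


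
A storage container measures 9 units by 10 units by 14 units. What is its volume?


Shape: rectangular prism
l = 9 units, w = 10 units, h = 14 units
Formula: V = l * w * h
V = 9 * 10 * 14
V = 90 * 14
V = 1260
1260 units^3


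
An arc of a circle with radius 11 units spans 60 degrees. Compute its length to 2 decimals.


Shape: circular arc
Radius r = 11 units, Angle = 60 degrees
Formula: L = (angle/360) * 2 * pi * r
2 * pi * r = 22 * pi
L = (60/360) * 22 * pi
L = 3.666667 * pi
L = 11.52
11.52 units


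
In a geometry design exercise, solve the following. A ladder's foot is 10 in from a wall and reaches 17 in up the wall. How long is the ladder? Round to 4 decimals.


Shape: right triangle
Legs a = 10 in, b = 17 in
Formula: c = sqrt(a^2 + b^2)
a^2 = 100, b^2 = 289
a^2 + b^2 = 389
c = sqrt(389)
c = 19.7231
19.7231 in


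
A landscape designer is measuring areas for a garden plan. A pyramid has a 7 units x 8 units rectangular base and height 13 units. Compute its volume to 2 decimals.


Shape: rectangular pyramid
Base: 7 units x 8 units, Height h = 13 units
Formula: V = (1/3) * base_area * h
base_area = 7 * 8 = 56
base_area * h = 56 * 13 = 728
V = 728 / 3
V = 242.67
242.67 units^3


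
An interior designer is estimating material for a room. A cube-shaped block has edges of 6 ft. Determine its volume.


Shape: cube
Side s = 6 ft
Formula: V = s^3
V = 6 * 6 * 6
V = 36 * 6
V = 216
216 ft^3


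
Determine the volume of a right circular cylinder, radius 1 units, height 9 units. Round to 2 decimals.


Shape: cylinder
Radius r = 1 units, Height h = 9 units
Formula: V = pi * r^2 * h
r^2 = 1
V = pi * 1 * 9
V = 9 * pi
V = 28.27
28.27 units^3


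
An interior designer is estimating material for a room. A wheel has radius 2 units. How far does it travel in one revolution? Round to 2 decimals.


Shape: circle
Radius r = 2 units
Formula: C = 2 * pi * r
C = 2 * pi * 2
C = 4 * pi
C = 12.57
12.57 units
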